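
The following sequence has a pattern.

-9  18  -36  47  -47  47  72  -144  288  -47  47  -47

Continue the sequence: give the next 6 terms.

Reading positions in blocks of 6 reveals the pattern AAABBB — 2 tracks woven together.
Track A: -9, 18, -36, 72, -144, 288. Geometric with ratio -2.
Track B: 47, -47, 47, -47, 47, -47. Alternating ±47.
The 13th slot belongs to track A; its 7th term is -576.
Position 14 → track A, term 8 = 1152.
Term 15 comes from track A (its 9th entry): -2304.
The 16th slot belongs to track B; its 7th term is 47.
The 17th slot belongs to track B; its 8th term is -47.
Position 18 falls in track B as its term 9, giving 47.

-576, 1152, -2304, 47, -47, 47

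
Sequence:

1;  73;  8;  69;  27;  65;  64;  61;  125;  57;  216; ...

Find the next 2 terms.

53, 343

Taking every 2nd term gives 2 separate tracks.
Track A: 1, 8, 27, 64, 125, 216 (perfect cubes starting at 1³).
Track B: 73, 69, 65, 61, 57 (arithmetic with common difference −4).
Position 12 → track B, term 6 = 53.
Position 13 falls in track A as its term 7, giving 343.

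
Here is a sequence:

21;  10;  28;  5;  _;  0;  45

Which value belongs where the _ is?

36

Split by position mod 2 into 2 tracks.
Stream A = 21, 28, ?, 45: triangular numbers n(n+1)/2 for n = 6, 7, ….
Stream B = 10, 5, 0: arithmetic, step −5.
Filling stream A at index 3 by its rule yields 36.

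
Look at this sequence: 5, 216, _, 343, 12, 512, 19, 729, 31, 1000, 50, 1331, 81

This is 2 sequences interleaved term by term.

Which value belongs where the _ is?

7

Split by position mod 2 into 2 tracks.
Stream A: 5, ?, 12, 19, 31, 50, 81. Each term equals the sum of the previous two.
Stream B: 216, 343, 512, 729, 1000, 1331. Perfect cubes starting at 6³.
So the missing entry in stream A is 7.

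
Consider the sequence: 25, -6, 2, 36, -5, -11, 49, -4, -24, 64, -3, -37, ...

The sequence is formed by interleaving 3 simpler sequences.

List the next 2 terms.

Taking every 3rd term gives 3 separate tracks.
Track A: 25, 36, 49, 64. The squares 5², 6², 7², ….
Track B: -6, -5, -4, -3. Arithmetic, step +1.
Track C: 2, -11, -24, -37. Linear: a_n = 15 − 13·n.
Term 13 comes from track A (its 5th entry): 81.
The 14th slot belongs to track B; its 5th term is -2.

81, -2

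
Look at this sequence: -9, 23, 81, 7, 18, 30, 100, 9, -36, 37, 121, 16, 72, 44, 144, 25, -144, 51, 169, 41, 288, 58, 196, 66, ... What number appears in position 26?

65

Split by position mod 4: positions 1, 5, 9, … form one track, and each other residue class forms its own.
Track A = -9, 18, -36, 72, -144, 288: a geometric progression (common ratio -2).
Track B = 23, 30, 37, 44, 51, 58: arithmetic, step +7.
Track C = 81, 100, 121, 144, 169, 196: the squares 9², 10², 11², ….
Track D = 7, 9, 16, 25, 41, 66: each term equals the sum of the previous two.
Position 26 → track B, term 7 = 65.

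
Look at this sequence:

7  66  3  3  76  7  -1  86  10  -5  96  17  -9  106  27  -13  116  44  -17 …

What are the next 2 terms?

126, 71

Split by position mod 3: positions 1, 4, 7, … form one track, and each other residue class forms its own.
Track A = 7, 3, -1, -5, -9, -13, -17: subtracting 4 each time.
Track B = 66, 76, 86, 96, 106, 116: arithmetic, step +10.
Track C = 3, 7, 10, 17, 27, 44: each term equals the sum of the previous two.
The 20th slot belongs to track B; its 7th term is 126.
Term 21 comes from track C (its 7th entry): 71.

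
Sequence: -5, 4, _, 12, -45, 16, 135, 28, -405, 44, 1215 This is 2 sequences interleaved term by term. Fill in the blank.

Positions 1, 3, 5, … form one subsequence and positions 2, 4, 6, … form another.
Subsequence A: -5, ?, -45, 135, -405, 1215. A geometric progression (common ratio -3).
Subsequence B: 4, 12, 16, 28, 44. A Fibonacci-like recurrence a_n = a_{n-1} + a_{n-2}.
Subsequence A's pattern makes the blank 15.

15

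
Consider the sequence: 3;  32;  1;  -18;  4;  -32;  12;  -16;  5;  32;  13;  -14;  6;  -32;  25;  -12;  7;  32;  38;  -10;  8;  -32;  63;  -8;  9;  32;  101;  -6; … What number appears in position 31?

164

Taking every 4th term gives 4 separate tracks.
Stream A = 3, 4, 5, 6, 7, 8, 9: arithmetic with common difference +1.
Stream B = 32, -32, 32, -32, 32, -32, 32: alternating ±32.
Stream C = 1, 12, 13, 25, 38, 63, 101: Fibonacci-style (each term is the sum of the two before it).
Stream D = -18, -16, -14, -12, -10, -8, -6: arithmetic, step +2.
Term 31 comes from stream C (its 8th entry): 164.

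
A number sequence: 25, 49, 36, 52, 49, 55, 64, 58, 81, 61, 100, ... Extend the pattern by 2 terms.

64, 121

Positions 1, 3, 5, … form one subsequence and positions 2, 4, 6, … form another.
Track A is 25, 36, 49, 64, 81, 100, which is consecutive squares n² from n = 5.
Track B is 49, 52, 55, 58, 61, which is adding 3 each time.
Position 12 falls in track B as its term 6, giving 64.
Position 13 falls in track A as its term 7, giving 121.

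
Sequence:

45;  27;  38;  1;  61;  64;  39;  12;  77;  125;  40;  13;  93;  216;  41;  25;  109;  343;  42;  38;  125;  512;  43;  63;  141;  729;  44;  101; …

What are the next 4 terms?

157, 1000, 45, 164

Split by position mod 4 into 4 tracks.
Stream A: 45, 61, 77, 93, 109, 125, 141. Arithmetic, step +16.
Stream B: 27, 64, 125, 216, 343, 512, 729. The cubes 3³, 4³, 5³, ….
Stream C: 38, 39, 40, 41, 42, 43, 44. Arithmetic, step +1.
Stream D: 1, 12, 13, 25, 38, 63, 101. Each term equals the sum of the previous two.
The 29th slot belongs to stream A; its 8th term is 157.
Position 30 → stream B, term 8 = 1000.
Term 31 comes from stream C (its 8th entry): 45.
Position 32 falls in stream D as its term 8, giving 164.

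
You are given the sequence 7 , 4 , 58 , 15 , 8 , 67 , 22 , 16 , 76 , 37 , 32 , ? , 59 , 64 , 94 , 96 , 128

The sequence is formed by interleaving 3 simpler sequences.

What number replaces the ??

Split by position mod 3 into 3 tracks.
Subsequence A: 7, 15, 22, 37, 59, 96. Fibonacci-style (each term is the sum of the two before it).
Subsequence B: 4, 8, 16, 32, 64, 128. Geometric, ×2 each step.
Subsequence C: 58, 67, 76, ?, 94. Arithmetic, step +9.
Subsequence C's pattern makes the blank 85.

85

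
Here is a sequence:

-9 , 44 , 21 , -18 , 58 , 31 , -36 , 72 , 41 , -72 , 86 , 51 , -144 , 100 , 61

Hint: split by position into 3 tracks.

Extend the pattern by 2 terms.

Split by position mod 3 into 3 tracks.
Track A: -9, -18, -36, -72, -144 — geometric with ratio 2.
Track B: 44, 58, 72, 86, 100 — adding 14 each time.
Track C: 21, 31, 41, 51, 61 — linear: a_n = 11 + 10·n.
Term 16 comes from track A (its 6th entry): -288.
The 17th slot belongs to track B; its 6th term is 114.

-288, 114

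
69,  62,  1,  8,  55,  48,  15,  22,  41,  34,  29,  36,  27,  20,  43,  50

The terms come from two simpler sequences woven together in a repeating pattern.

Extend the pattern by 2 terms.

Positions follow the repeating pattern AABB; grouping by letter gives 2 tracks.
Track A = 69, 62, 55, 48, 41, 34, 27, 20: arithmetic, step −7.
Track B = 1, 8, 15, 22, 29, 36, 43, 50: arithmetic, step +7.
Term 17 comes from track A (its 9th entry): 13.
Position 18 falls in track A as its term 10, giving 6.

13, 6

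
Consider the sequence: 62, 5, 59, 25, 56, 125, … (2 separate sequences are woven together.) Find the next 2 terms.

53, 625

Taking every 2nd term gives 2 separate tracks.
Subsequence A: 62, 59, 56 (arithmetic, step −3).
Subsequence B: 5, 25, 125 (powers 5^1, 5^2, 5^3, …).
The 7th slot belongs to subsequence A; its 4th term is 53.
The 8th slot belongs to subsequence B; its 4th term is 625.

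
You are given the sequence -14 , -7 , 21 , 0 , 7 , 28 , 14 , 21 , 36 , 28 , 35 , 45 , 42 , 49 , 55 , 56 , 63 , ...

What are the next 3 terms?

Reading positions in blocks of 3 reveals the pattern AAB — 2 tracks woven together.
Subsequence A: -14, -7, 0, 7, 14, 21, 28, 35, 42, 49, 56, 63 — linear: a_n = -21 + 7·n.
Subsequence B: 21, 28, 36, 45, 55 — triangular numbers n(n+1)/2 for n = 6, 7, ….
Term 18 comes from subsequence B (its 6th entry): 66.
Position 19 falls in subsequence A as its term 13, giving 70.
The 20th slot belongs to subsequence A; its 14th term is 77.

66, 70, 77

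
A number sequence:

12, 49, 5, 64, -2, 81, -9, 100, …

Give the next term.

Positions 1, 3, 5, … form one subsequence and positions 2, 4, 6, … form another.
Track A: 12, 5, -2, -9. Linear: a_n = 19 − 7·n.
Track B: 49, 64, 81, 100. The squares 7², 8², 9², ….
Position 9 falls in track A as its term 5, giving -16.

-16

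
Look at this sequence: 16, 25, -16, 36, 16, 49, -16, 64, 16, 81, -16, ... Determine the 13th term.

16

Taking every 2nd term gives 2 separate tracks.
Track A: 16, -16, 16, -16, 16, -16 — the oscillation 16·(−1)^(n+1).
Track B: 25, 36, 49, 64, 81 — consecutive squares n² from n = 5.
Position 13 falls in track A as its term 7, giving 16.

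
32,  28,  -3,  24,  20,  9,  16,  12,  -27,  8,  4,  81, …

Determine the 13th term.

Positions follow the repeating pattern AAB; grouping by letter gives 2 tracks.
Subsequence A: 32, 28, 24, 20, 16, 12, 8, 4 (arithmetic with common difference −4).
Subsequence B: -3, 9, -27, 81 (geometric, ×-3 each step).
Position 13 falls in subsequence A as its term 9, giving 0.

0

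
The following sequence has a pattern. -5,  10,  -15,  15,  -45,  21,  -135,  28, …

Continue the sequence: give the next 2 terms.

-405, 36

Odd-indexed and even-indexed terms follow separate rules.
Subsequence A: -5, -15, -45, -135 — a geometric progression (common ratio 3).
Subsequence B: 10, 15, 21, 28 — the triangular numbers T_4, T_5, ….
The 9th slot belongs to subsequence A; its 5th term is -405.
Term 10 comes from subsequence B (its 5th entry): 36.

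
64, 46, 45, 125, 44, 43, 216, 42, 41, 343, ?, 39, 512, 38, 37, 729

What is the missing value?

40

The slot pattern repeats as ABB (period 3), so there are 2 interleaved tracks.
Track A = 64, 125, 216, 343, 512, 729: perfect cubes starting at 4³.
Track B = 46, 45, 44, 43, 42, 41, ?, 39, 38, 37: linear: a_n = 47 − n.
Track B's pattern makes the blank 40.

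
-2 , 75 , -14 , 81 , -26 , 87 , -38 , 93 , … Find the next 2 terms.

-50, 99

Odd-indexed and even-indexed terms follow separate rules.
Subsequence A = -2, -14, -26, -38: arithmetic with common difference −12.
Subsequence B = 75, 81, 87, 93: arithmetic, step +6.
The 9th slot belongs to subsequence A; its 5th term is -50.
Term 10 comes from subsequence B (its 5th entry): 99.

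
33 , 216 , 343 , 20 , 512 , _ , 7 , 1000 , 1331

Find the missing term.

Reading positions in blocks of 3 reveals the pattern ABB — 2 tracks woven together.
Stream A = 33, 20, 7: linear: a_n = 46 − 13·n.
Stream B = 216, 343, 512, ?, 1000, 1331: perfect cubes starting at 6³.
The gap is stream B's term 4; the rule gives 729.

729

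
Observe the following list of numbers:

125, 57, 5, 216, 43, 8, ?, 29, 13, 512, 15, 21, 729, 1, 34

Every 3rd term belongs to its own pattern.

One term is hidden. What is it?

343

Taking every 3rd term gives 3 separate tracks.
Stream A = 125, 216, ?, 512, 729: consecutive cubes n³ from n = 5.
Stream B = 57, 43, 29, 15, 1: linear: a_n = 71 − 14·n.
Stream C = 5, 8, 13, 21, 34: each term equals the sum of the previous two.
Stream A's pattern makes the blank 343.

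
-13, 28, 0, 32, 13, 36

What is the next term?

The terms cycle through 2 interleaved subsequences.
Subsequence A: -13, 0, 13 (arithmetic, step +13).
Subsequence B: 28, 32, 36 (arithmetic, step +4).
Position 7 falls in subsequence A as its term 4, giving 26.

26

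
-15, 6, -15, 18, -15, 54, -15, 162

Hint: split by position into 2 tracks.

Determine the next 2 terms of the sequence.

Split by position mod 2 into 2 tracks.
Track A is -15, -15, -15, -15, which is the constant sequence -15.
Track B is 6, 18, 54, 162, which is a geometric progression (common ratio 3).
Term 9 comes from track A (its 5th entry): -15.
Position 10 falls in track B as its term 5, giving 486.

-15, 486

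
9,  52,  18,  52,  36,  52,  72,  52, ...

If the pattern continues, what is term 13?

Positions 1, 3, 5, … form one subsequence and positions 2, 4, 6, … form another.
Track A: 9, 18, 36, 72 — multiplying by 2 each time.
Track B: 52, 52, 52, 52 — always 52.
The 13th slot belongs to track A; its 7th term is 576.

576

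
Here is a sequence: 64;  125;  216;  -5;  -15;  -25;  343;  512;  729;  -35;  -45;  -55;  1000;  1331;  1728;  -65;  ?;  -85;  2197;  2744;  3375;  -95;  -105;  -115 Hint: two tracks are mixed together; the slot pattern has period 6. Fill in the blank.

-75

Positions follow the repeating pattern AAABBB; grouping by letter gives 2 tracks.
Stream A: 64, 125, 216, 343, 512, 729, 1000, 1331, 1728, 2197, 2744, 3375. Consecutive cubes n³ from n = 4.
Stream B: -5, -15, -25, -35, -45, -55, -65, ?, -85, -95, -105, -115. Arithmetic, step −10.
Filling stream B at index 8 by its rule yields -75.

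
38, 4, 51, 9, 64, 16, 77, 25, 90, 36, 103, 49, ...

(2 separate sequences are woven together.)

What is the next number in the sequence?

The terms cycle through 2 interleaved subsequences.
Track A: 38, 51, 64, 77, 90, 103. Linear: a_n = 25 + 13·n.
Track B: 4, 9, 16, 25, 36, 49. Consecutive squares n² from n = 2.
The 13th slot belongs to track A; its 7th term is 116.

116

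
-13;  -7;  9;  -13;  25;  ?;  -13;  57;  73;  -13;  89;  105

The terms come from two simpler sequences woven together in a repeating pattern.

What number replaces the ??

Reading positions in blocks of 3 reveals the pattern ABB — 2 tracks woven together.
Subsequence A is -13, -13, -13, -13, which is always -13.
Subsequence B is -7, 9, 25, ?, 57, 73, 89, 105, which is arithmetic, step +16.
The gap is subsequence B's term 4; the rule gives 41.

41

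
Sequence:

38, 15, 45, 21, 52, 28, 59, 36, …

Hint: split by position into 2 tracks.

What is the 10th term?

45

The terms cycle through 2 interleaved subsequences.
Track A: 38, 45, 52, 59 — arithmetic, step +7.
Track B: 15, 21, 28, 36 — the triangular numbers T_5, T_6, ….
Position 10 falls in track B as its term 5, giving 45.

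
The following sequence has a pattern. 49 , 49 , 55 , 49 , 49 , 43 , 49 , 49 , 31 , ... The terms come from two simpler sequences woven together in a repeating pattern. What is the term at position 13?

Reading positions in blocks of 3 reveals the pattern AAB — 2 tracks woven together.
Stream A: 49, 49, 49, 49, 49, 49 — always 49.
Stream B: 55, 43, 31 — linear: a_n = 67 − 12·n.
Term 13 comes from stream A (its 9th entry): 49.

49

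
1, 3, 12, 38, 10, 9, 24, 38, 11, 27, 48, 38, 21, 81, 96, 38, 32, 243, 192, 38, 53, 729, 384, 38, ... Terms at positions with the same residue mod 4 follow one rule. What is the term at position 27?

768

The terms cycle through 4 interleaved subsequences.
Track A = 1, 10, 11, 21, 32, 53: Fibonacci-style (each term is the sum of the two before it).
Track B = 3, 9, 27, 81, 243, 729: powers of 3.
Track C = 12, 24, 48, 96, 192, 384: multiplying by 2 each time.
Track D = 38, 38, 38, 38, 38, 38: constant 38.
Term 27 comes from track C (its 7th entry): 768.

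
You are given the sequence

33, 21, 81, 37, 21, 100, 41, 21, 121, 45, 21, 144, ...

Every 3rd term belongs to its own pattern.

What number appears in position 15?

169

Split by position mod 3: positions 1, 4, 7, … form one track, and each other residue class forms its own.
Subsequence A: 33, 37, 41, 45. Linear: a_n = 29 + 4·n.
Subsequence B: 21, 21, 21, 21. Constant 21.
Subsequence C: 81, 100, 121, 144. The squares 9², 10², 11², ….
Position 15 falls in subsequence C as its term 5, giving 169.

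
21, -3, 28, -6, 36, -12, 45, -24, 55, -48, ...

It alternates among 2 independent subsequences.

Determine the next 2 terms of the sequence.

66, -96

Positions 1, 3, 5, … form one subsequence and positions 2, 4, 6, … form another.
Subsequence A is 21, 28, 36, 45, 55, which is the triangular numbers T_6, T_7, ….
Subsequence B is -3, -6, -12, -24, -48, which is multiplying by 2 each time.
Position 11 falls in subsequence A as its term 6, giving 66.
The 12th slot belongs to subsequence B; its 6th term is -96.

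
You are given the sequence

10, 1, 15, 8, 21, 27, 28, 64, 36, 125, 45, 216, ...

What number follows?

55

Positions 1, 3, 5, … form one subsequence and positions 2, 4, 6, … form another.
Track A: 10, 15, 21, 28, 36, 45. The triangular numbers T_4, T_5, ….
Track B: 1, 8, 27, 64, 125, 216. Consecutive cubes n³ from n = 1.
Position 13 → track A, term 7 = 55.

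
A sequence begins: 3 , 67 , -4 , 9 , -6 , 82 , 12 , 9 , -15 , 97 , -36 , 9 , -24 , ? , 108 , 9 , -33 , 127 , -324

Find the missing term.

Split by position mod 4 into 4 tracks.
Stream A: 3, -6, -15, -24, -33 — linear: a_n = 12 − 9·n.
Stream B: 67, 82, 97, ?, 127 — adding 15 each time.
Stream C: -4, 12, -36, 108, -324 — a geometric progression (common ratio -3).
Stream D: 9, 9, 9, 9 — the constant sequence 9.
The gap is stream B's term 4; the rule gives 112.

112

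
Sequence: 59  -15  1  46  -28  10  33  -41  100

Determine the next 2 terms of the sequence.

Read the sequence 3 terms at a time; column i is its own pattern.
Track A: 59, 46, 33 (arithmetic, step −13).
Track B: -15, -28, -41 (linear: a_n = -2 − 13·n).
Track C: 1, 10, 100 (geometric with ratio 10).
The 10th slot belongs to track A; its 4th term is 20.
Position 11 → track B, term 4 = -54.

20, -54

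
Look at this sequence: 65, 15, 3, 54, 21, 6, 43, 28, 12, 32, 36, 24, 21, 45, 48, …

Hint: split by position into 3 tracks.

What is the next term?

Read the sequence 3 terms at a time; column i is its own pattern.
Stream A = 65, 54, 43, 32, 21: arithmetic with common difference −11.
Stream B = 15, 21, 28, 36, 45: triangular numbers starting at T_5.
Stream C = 3, 6, 12, 24, 48: a geometric progression (common ratio 2).
Position 16 falls in stream A as its term 6, giving 10.

10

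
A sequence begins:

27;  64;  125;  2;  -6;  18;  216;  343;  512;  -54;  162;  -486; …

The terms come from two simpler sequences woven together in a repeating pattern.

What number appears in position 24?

-354294

Reading positions in blocks of 6 reveals the pattern AAABBB — 2 tracks woven together.
Stream A: 27, 64, 125, 216, 343, 512 — perfect cubes starting at 3³.
Stream B: 2, -6, 18, -54, 162, -486 — geometric, ×-3 each step.
The 24th slot belongs to stream B; its 12th term is -354294.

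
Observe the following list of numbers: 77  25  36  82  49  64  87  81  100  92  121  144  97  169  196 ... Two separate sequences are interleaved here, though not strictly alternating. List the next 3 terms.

Reading positions in blocks of 3 reveals the pattern ABB — 2 tracks woven together.
Track A: 77, 82, 87, 92, 97 — arithmetic with common difference +5.
Track B: 25, 36, 49, 64, 81, 100, 121, 144, 169, 196 — the squares 5², 6², 7², ….
Position 16 falls in track A as its term 6, giving 102.
The 17th slot belongs to track B; its 11th term is 225.
Term 18 comes from track B (its 12th entry): 256.

102, 225, 256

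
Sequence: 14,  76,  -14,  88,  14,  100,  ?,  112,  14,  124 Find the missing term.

Split by position mod 2 into 2 tracks.
Stream A: 14, -14, 14, ?, 14 (the oscillation 14·(−1)^(n+1)).
Stream B: 76, 88, 100, 112, 124 (arithmetic with common difference +12).
Stream A's pattern makes the blank -14.

-14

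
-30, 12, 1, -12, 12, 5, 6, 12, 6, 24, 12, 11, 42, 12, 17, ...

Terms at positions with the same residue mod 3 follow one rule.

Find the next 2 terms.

Split by position mod 3 into 3 tracks.
Track A: -30, -12, 6, 24, 42. Arithmetic, step +18.
Track B: 12, 12, 12, 12, 12. Always 12.
Track C: 1, 5, 6, 11, 17. Fibonacci-style (each term is the sum of the two before it).
Term 16 comes from track A (its 6th entry): 60.
Term 17 comes from track B (its 6th entry): 12.

60, 12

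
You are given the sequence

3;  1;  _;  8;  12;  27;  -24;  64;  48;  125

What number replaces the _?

Split by position mod 2 into 2 tracks.
Stream A: 3, ?, 12, -24, 48. Multiplying by -2 each time.
Stream B: 1, 8, 27, 64, 125. The cubes 1³, 2³, 3³, ….
So the missing entry in stream A is -6.

-6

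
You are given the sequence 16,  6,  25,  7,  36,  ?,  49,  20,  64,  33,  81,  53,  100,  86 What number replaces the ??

Positions 1, 3, 5, … form one subsequence and positions 2, 4, 6, … form another.
Track A is 16, 25, 36, 49, 64, 81, 100, which is consecutive squares n² from n = 4.
Track B is 6, 7, ?, 20, 33, 53, 86, which is each term equals the sum of the previous two.
Track B's pattern makes the blank 13.

13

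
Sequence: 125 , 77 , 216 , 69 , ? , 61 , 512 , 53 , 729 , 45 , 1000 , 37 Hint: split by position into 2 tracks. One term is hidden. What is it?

343

Odd-indexed and even-indexed terms follow separate rules.
Subsequence A is 125, 216, ?, 512, 729, 1000, which is consecutive cubes n³ from n = 5.
Subsequence B is 77, 69, 61, 53, 45, 37, which is arithmetic with common difference −8.
Subsequence A's pattern makes the blank 343.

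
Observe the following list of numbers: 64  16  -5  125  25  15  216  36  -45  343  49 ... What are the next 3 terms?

Split by position mod 3: positions 1, 4, 7, … form one track, and each other residue class forms its own.
Track A: 64, 125, 216, 343 (the cubes 4³, 5³, 6³, …).
Track B: 16, 25, 36, 49 (consecutive squares n² from n = 4).
Track C: -5, 15, -45 (geometric with ratio -3).
The 12th slot belongs to track C; its 4th term is 135.
Term 13 comes from track A (its 5th entry): 512.
Position 14 falls in track B as its term 5, giving 64.

135, 512, 64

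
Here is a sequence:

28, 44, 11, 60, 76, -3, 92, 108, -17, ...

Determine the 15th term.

-45

The slot pattern repeats as AAB (period 3), so there are 2 interleaved tracks.
Track A: 28, 44, 60, 76, 92, 108 (arithmetic with common difference +16).
Track B: 11, -3, -17 (subtracting 14 each time).
The 15th slot belongs to track B; its 5th term is -45.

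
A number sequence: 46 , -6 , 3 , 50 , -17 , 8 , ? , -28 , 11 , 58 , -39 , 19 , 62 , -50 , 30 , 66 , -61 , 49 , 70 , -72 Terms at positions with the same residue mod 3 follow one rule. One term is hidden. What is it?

Taking every 3rd term gives 3 separate tracks.
Track A: 46, 50, ?, 58, 62, 66, 70 — arithmetic, step +4.
Track B: -6, -17, -28, -39, -50, -61, -72 — linear: a_n = 5 − 11·n.
Track C: 3, 8, 11, 19, 30, 49 — Fibonacci-style (each term is the sum of the two before it).
The gap is track A's term 3; the rule gives 54.

54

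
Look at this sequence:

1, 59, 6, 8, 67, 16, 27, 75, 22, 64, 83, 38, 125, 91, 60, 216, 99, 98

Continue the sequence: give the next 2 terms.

Split by position mod 3 into 3 tracks.
Subsequence A: 1, 8, 27, 64, 125, 216 — perfect cubes starting at 1³.
Subsequence B: 59, 67, 75, 83, 91, 99 — arithmetic with common difference +8.
Subsequence C: 6, 16, 22, 38, 60, 98 — Fibonacci-style (each term is the sum of the two before it).
Term 19 comes from subsequence A (its 7th entry): 343.
The 20th slot belongs to subsequence B; its 7th term is 107.

343, 107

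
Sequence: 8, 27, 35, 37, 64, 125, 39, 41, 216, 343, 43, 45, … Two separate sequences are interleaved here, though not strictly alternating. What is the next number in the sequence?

Positions follow the repeating pattern AABB; grouping by letter gives 2 tracks.
Stream A: 8, 27, 64, 125, 216, 343 (perfect cubes starting at 2³).
Stream B: 35, 37, 39, 41, 43, 45 (arithmetic with common difference +2).
Position 13 falls in stream A as its term 7, giving 512.

512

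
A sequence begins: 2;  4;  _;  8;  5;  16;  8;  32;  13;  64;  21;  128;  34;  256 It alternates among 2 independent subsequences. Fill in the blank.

3

Odd-indexed and even-indexed terms follow separate rules.
Subsequence A: 2, ?, 5, 8, 13, 21, 34. A Fibonacci-like recurrence a_n = a_{n-1} + a_{n-2}.
Subsequence B: 4, 8, 16, 32, 64, 128, 256. Powers 2^2, 2^3, 2^4, ….
Filling subsequence A at index 2 by its rule yields 3.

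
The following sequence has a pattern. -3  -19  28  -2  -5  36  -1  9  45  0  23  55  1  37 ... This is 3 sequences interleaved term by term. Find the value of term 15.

66

Split by position mod 3 into 3 tracks.
Track A: -3, -2, -1, 0, 1. Arithmetic, step +1.
Track B: -19, -5, 9, 23, 37. Arithmetic with common difference +14.
Track C: 28, 36, 45, 55. Triangular numbers n(n+1)/2 for n = 7, 8, ….
The 15th slot belongs to track C; its 5th term is 66.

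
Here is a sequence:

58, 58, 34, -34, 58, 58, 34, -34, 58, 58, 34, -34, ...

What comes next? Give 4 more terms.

58, 58, 34, -34

Positions follow the repeating pattern AABB; grouping by letter gives 2 tracks.
Stream A = 58, 58, 58, 58, 58, 58: constant 58.
Stream B = 34, -34, 34, -34, 34, -34: alternating ±34.
Position 13 → stream A, term 7 = 58.
Position 14 falls in stream A as its term 8, giving 58.
Position 15 → stream B, term 7 = 34.
Term 16 comes from stream B (its 8th entry): -34.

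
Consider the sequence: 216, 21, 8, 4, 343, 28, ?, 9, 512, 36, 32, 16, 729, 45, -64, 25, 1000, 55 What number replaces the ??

-16

Split by position mod 4: positions 1, 5, 9, … form one track, and each other residue class forms its own.
Stream A is 216, 343, 512, 729, 1000, which is the cubes 6³, 7³, 8³, ….
Stream B is 21, 28, 36, 45, 55, which is triangular numbers n(n+1)/2 for n = 6, 7, ….
Stream C is 8, ?, 32, -64, which is geometric, ×-2 each step.
Stream D is 4, 9, 16, 25, which is the squares 2², 3², 4², ….
Stream C's pattern makes the blank -16.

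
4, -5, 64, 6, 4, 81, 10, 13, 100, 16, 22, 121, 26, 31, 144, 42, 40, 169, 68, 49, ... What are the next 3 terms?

Split by position mod 3: positions 1, 4, 7, … form one track, and each other residue class forms its own.
Track A: 4, 6, 10, 16, 26, 42, 68. A Fibonacci-like recurrence a_n = a_{n-1} + a_{n-2}.
Track B: -5, 4, 13, 22, 31, 40, 49. Arithmetic with common difference +9.
Track C: 64, 81, 100, 121, 144, 169. Consecutive squares n² from n = 8.
Term 21 comes from track C (its 7th entry): 196.
Position 22 falls in track A as its term 8, giving 110.
The 23rd slot belongs to track B; its 8th term is 58.

196, 110, 58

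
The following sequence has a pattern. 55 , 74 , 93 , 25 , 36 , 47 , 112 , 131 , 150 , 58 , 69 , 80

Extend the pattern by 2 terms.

169, 188

Reading positions in blocks of 6 reveals the pattern AAABBB — 2 tracks woven together.
Subsequence A: 55, 74, 93, 112, 131, 150. Arithmetic with common difference +19.
Subsequence B: 25, 36, 47, 58, 69, 80. Adding 11 each time.
Term 13 comes from subsequence A (its 7th entry): 169.
Position 14 falls in subsequence A as its term 8, giving 188.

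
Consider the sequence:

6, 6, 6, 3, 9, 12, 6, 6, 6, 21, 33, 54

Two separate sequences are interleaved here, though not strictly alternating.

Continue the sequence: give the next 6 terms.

6, 6, 6, 87, 141, 228

Reading positions in blocks of 6 reveals the pattern AAABBB — 2 tracks woven together.
Stream A: 6, 6, 6, 6, 6, 6. Constant 6.
Stream B: 3, 9, 12, 21, 33, 54. Fibonacci-style (each term is the sum of the two before it).
Term 13 comes from stream A (its 7th entry): 6.
Term 14 comes from stream A (its 8th entry): 6.
Term 15 comes from stream A (its 9th entry): 6.
Term 16 comes from stream B (its 7th entry): 87.
Position 17 falls in stream B as its term 8, giving 141.
Position 18 → stream B, term 9 = 228.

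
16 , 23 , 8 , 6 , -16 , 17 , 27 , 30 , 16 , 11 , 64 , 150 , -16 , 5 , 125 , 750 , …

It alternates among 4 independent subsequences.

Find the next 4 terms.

Split by position mod 4 into 4 tracks.
Track A is 16, -16, 16, -16, which is oscillating between 16 and -16.
Track B is 23, 17, 11, 5, which is arithmetic with common difference −6.
Track C is 8, 27, 64, 125, which is perfect cubes starting at 2³.
Track D is 6, 30, 150, 750, which is multiplying by 5 each time.
Position 17 falls in track A as its term 5, giving 16.
The 18th slot belongs to track B; its 5th term is -1.
Position 19 → track C, term 5 = 216.
The 20th slot belongs to track D; its 5th term is 3750.

16, -1, 216, 3750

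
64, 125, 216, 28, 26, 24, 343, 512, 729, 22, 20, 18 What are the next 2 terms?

1000, 1331

The slot pattern repeats as AAABBB (period 6), so there are 2 interleaved tracks.
Stream A: 64, 125, 216, 343, 512, 729 (the cubes 4³, 5³, 6³, …).
Stream B: 28, 26, 24, 22, 20, 18 (arithmetic with common difference −2).
Term 13 comes from stream A (its 7th entry): 1000.
Position 14 → stream A, term 8 = 1331.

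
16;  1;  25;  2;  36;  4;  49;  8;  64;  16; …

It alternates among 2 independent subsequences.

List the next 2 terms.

Positions 1, 3, 5, … form one subsequence and positions 2, 4, 6, … form another.
Track A: 16, 25, 36, 49, 64 (consecutive squares n² from n = 4).
Track B: 1, 2, 4, 8, 16 (powers 2^0, 2^1, 2^2, …).
Position 11 → track A, term 6 = 81.
Position 12 falls in track B as its term 6, giving 32.

81, 32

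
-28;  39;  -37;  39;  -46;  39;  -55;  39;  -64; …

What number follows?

39

Split by position mod 2 into 2 tracks.
Stream A: -28, -37, -46, -55, -64. Linear: a_n = -19 − 9·n.
Stream B: 39, 39, 39, 39. The constant sequence 39.
Position 10 falls in stream B as its term 5, giving 39.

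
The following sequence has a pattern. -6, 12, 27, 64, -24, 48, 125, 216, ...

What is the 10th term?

Positions follow the repeating pattern AABB; grouping by letter gives 2 tracks.
Subsequence A: -6, 12, -24, 48 (geometric, ×-2 each step).
Subsequence B: 27, 64, 125, 216 (the cubes 3³, 4³, 5³, …).
The 10th slot belongs to subsequence A; its 6th term is 192.

192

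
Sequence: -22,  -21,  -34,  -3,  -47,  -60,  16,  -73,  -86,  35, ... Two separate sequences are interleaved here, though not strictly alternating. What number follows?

Positions follow the repeating pattern ABB; grouping by letter gives 2 tracks.
Subsequence A: -22, -3, 16, 35. Arithmetic, step +19.
Subsequence B: -21, -34, -47, -60, -73, -86. Subtracting 13 each time.
Position 11 → subsequence B, term 7 = -99.

-99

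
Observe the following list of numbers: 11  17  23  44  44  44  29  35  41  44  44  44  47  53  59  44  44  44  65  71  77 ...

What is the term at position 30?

44

The slot pattern repeats as AAABBB (period 6), so there are 2 interleaved tracks.
Track A: 11, 17, 23, 29, 35, 41, 47, 53, 59, 65, 71, 77 (adding 6 each time).
Track B: 44, 44, 44, 44, 44, 44, 44, 44, 44 (the constant sequence 44).
Position 30 → track B, term 15 = 44.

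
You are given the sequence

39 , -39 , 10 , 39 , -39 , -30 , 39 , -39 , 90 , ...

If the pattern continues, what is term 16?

39

Reading positions in blocks of 3 reveals the pattern AAB — 2 tracks woven together.
Subsequence A: 39, -39, 39, -39, 39, -39 — alternating ±39.
Subsequence B: 10, -30, 90 — multiplying by -3 each time.
The 16th slot belongs to subsequence A; its 11th term is 39.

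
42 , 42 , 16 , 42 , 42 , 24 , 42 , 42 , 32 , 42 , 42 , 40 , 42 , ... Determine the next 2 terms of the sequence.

Reading positions in blocks of 3 reveals the pattern AAB — 2 tracks woven together.
Track A is 42, 42, 42, 42, 42, 42, 42, 42, 42, which is constant 42.
Track B is 16, 24, 32, 40, which is linear: a_n = 8 + 8·n.
Position 14 falls in track A as its term 10, giving 42.
Position 15 falls in track B as its term 5, giving 48.

42, 48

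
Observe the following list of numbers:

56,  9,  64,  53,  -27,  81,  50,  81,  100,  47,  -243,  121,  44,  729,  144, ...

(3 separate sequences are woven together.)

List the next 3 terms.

The terms cycle through 3 interleaved subsequences.
Track A is 56, 53, 50, 47, 44, which is subtracting 3 each time.
Track B is 9, -27, 81, -243, 729, which is a geometric progression (common ratio -3).
Track C is 64, 81, 100, 121, 144, which is perfect squares starting at 8².
Term 16 comes from track A (its 6th entry): 41.
The 17th slot belongs to track B; its 6th term is -2187.
Term 18 comes from track C (its 6th entry): 169.

41, -2187, 169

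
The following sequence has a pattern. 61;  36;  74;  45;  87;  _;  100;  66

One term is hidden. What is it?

55

The terms cycle through 2 interleaved subsequences.
Track A: 61, 74, 87, 100 — linear: a_n = 48 + 13·n.
Track B: 36, 45, ?, 66 — triangular numbers starting at T_8.
The gap is track B's term 3; the rule gives 55.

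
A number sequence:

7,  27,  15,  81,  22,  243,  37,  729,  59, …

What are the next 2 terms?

Taking every 2nd term gives 2 separate tracks.
Track A = 7, 15, 22, 37, 59: a Fibonacci-like recurrence a_n = a_{n-1} + a_{n-2}.
Track B = 27, 81, 243, 729: powers of 3.
Position 10 → track B, term 5 = 2187.
The 11th slot belongs to track A; its 6th term is 96.

2187, 96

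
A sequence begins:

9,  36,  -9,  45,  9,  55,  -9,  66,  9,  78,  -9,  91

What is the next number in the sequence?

Positions 1, 3, 5, … form one subsequence and positions 2, 4, 6, … form another.
Track A: 9, -9, 9, -9, 9, -9. The oscillation 9·(−1)^(n+1).
Track B: 36, 45, 55, 66, 78, 91. The triangular numbers T_8, T_9, ….
Position 13 → track A, term 7 = 9.

9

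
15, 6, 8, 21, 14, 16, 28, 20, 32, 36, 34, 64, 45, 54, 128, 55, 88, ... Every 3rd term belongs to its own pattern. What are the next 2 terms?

256, 66

Split by position mod 3: positions 1, 4, 7, … form one track, and each other residue class forms its own.
Track A: 15, 21, 28, 36, 45, 55 — triangular numbers n(n+1)/2 for n = 5, 6, ….
Track B: 6, 14, 20, 34, 54, 88 — each term equals the sum of the previous two.
Track C: 8, 16, 32, 64, 128 — successive powers of 2.
Position 18 → track C, term 6 = 256.
Term 19 comes from track A (its 7th entry): 66.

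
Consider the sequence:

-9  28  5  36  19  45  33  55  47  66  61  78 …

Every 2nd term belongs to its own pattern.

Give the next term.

75

Odd-indexed and even-indexed terms follow separate rules.
Track A = -9, 5, 19, 33, 47, 61: adding 14 each time.
Track B = 28, 36, 45, 55, 66, 78: the triangular numbers T_7, T_8, ….
Position 13 falls in track A as its term 7, giving 75.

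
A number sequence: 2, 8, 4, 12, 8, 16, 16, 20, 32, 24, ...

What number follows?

64

The terms cycle through 2 interleaved subsequences.
Track A = 2, 4, 8, 16, 32: powers 2^1, 2^2, 2^3, ….
Track B = 8, 12, 16, 20, 24: arithmetic, step +4.
Position 11 falls in track A as its term 6, giving 64.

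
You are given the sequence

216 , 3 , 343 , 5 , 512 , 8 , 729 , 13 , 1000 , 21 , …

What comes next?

1331

The terms cycle through 2 interleaved subsequences.
Subsequence A: 216, 343, 512, 729, 1000. The cubes 6³, 7³, 8³, ….
Subsequence B: 3, 5, 8, 13, 21. Fibonacci-style (each term is the sum of the two before it).
Position 11 falls in subsequence A as its term 6, giving 1331.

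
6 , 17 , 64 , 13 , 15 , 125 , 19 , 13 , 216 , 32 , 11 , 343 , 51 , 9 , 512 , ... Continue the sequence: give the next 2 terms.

Read the sequence 3 terms at a time; column i is its own pattern.
Track A: 6, 13, 19, 32, 51. Each term equals the sum of the previous two.
Track B: 17, 15, 13, 11, 9. Arithmetic, step −2.
Track C: 64, 125, 216, 343, 512. Perfect cubes starting at 4³.
Position 16 → track A, term 6 = 83.
Position 17 → track B, term 6 = 7.

83, 7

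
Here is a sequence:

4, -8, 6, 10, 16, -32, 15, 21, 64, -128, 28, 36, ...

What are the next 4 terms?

256, -512, 45, 55

The slot pattern repeats as AABB (period 4), so there are 2 interleaved tracks.
Track A = 4, -8, 16, -32, 64, -128: geometric, ×-2 each step.
Track B = 6, 10, 15, 21, 28, 36: triangular numbers n(n+1)/2 for n = 3, 4, ….
Term 13 comes from track A (its 7th entry): 256.
Position 14 → track A, term 8 = -512.
Term 15 comes from track B (its 7th entry): 45.
The 16th slot belongs to track B; its 8th term is 55.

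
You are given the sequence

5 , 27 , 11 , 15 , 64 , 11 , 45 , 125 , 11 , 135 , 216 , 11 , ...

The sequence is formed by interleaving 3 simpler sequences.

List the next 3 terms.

405, 343, 11

Split by position mod 3: positions 1, 4, 7, … form one track, and each other residue class forms its own.
Subsequence A: 5, 15, 45, 135 (geometric, ×3 each step).
Subsequence B: 27, 64, 125, 216 (consecutive cubes n³ from n = 3).
Subsequence C: 11, 11, 11, 11 (the constant sequence 11).
Position 13 falls in subsequence A as its term 5, giving 405.
Position 14 falls in subsequence B as its term 5, giving 343.
The 15th slot belongs to subsequence C; its 5th term is 11.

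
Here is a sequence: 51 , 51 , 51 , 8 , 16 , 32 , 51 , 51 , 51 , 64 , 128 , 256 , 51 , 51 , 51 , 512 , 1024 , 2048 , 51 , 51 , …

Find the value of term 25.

51

The slot pattern repeats as AAABBB (period 6), so there are 2 interleaved tracks.
Stream A = 51, 51, 51, 51, 51, 51, 51, 51, 51, 51, 51: the constant sequence 51.
Stream B = 8, 16, 32, 64, 128, 256, 512, 1024, 2048: powers of 2.
The 25th slot belongs to stream A; its 13th term is 51.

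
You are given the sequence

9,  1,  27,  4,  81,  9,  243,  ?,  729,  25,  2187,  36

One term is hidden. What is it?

16

Taking every 2nd term gives 2 separate tracks.
Stream A is 9, 27, 81, 243, 729, 2187, which is successive powers of 3.
Stream B is 1, 4, 9, ?, 25, 36, which is perfect squares starting at 1².
Stream B's pattern makes the blank 16.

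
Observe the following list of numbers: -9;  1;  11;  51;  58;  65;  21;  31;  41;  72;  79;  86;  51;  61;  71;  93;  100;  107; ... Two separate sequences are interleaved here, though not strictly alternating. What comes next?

81

Positions follow the repeating pattern AAABBB; grouping by letter gives 2 tracks.
Track A: -9, 1, 11, 21, 31, 41, 51, 61, 71 (arithmetic with common difference +10).
Track B: 51, 58, 65, 72, 79, 86, 93, 100, 107 (arithmetic, step +7).
Position 19 → track A, term 10 = 81.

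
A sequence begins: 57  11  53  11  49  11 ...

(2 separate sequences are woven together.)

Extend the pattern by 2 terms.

Split by position mod 2 into 2 tracks.
Subsequence A = 57, 53, 49: linear: a_n = 61 − 4·n.
Subsequence B = 11, 11, 11: constant 11.
Position 7 → subsequence A, term 4 = 45.
Term 8 comes from subsequence B (its 4th entry): 11.

45, 11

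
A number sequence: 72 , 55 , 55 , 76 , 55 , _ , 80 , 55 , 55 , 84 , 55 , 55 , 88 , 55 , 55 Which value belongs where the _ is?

55

Positions follow the repeating pattern ABB; grouping by letter gives 2 tracks.
Track A = 72, 76, 80, 84, 88: arithmetic, step +4.
Track B = 55, 55, 55, ?, 55, 55, 55, 55, 55, 55: the constant sequence 55.
The gap is track B's term 4; the rule gives 55.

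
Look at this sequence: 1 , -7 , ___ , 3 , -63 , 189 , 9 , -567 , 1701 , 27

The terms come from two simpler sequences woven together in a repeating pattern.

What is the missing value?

21

The slot pattern repeats as ABB (period 3), so there are 2 interleaved tracks.
Stream A: 1, 3, 9, 27. Powers of 3.
Stream B: -7, ?, -63, 189, -567, 1701. Multiplying by -3 each time.
So the missing entry in stream B is 21.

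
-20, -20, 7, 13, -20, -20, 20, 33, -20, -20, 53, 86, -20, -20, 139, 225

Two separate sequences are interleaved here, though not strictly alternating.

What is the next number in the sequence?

-20

The slot pattern repeats as AABB (period 4), so there are 2 interleaved tracks.
Stream A: -20, -20, -20, -20, -20, -20, -20, -20 — the constant sequence -20.
Stream B: 7, 13, 20, 33, 53, 86, 139, 225 — Fibonacci-style (each term is the sum of the two before it).
The 17th slot belongs to stream A; its 9th term is -20.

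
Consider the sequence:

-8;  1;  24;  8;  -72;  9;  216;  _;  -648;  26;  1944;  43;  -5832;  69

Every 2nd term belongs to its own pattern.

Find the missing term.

The terms cycle through 2 interleaved subsequences.
Stream A is -8, 24, -72, 216, -648, 1944, -5832, which is geometric, ×-3 each step.
Stream B is 1, 8, 9, ?, 26, 43, 69, which is Fibonacci-style (each term is the sum of the two before it).
The gap is stream B's term 4; the rule gives 17.

17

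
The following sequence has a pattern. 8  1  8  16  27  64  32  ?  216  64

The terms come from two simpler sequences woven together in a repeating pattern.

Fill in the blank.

125

Reading positions in blocks of 3 reveals the pattern ABB — 2 tracks woven together.
Track A: 8, 16, 32, 64 (a geometric progression (common ratio 2)).
Track B: 1, 8, 27, 64, ?, 216 (the cubes 1³, 2³, 3³, …).
So the missing entry in track B is 125.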